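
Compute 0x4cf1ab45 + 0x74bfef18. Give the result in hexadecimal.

0xc1b19a5d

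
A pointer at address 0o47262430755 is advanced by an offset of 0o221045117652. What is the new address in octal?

Add column by column in base 8, right to left:
  5+2 = 7
  5+5 = 2 carry 1
  7+6+1 = 6 carry 1
  0+7+1 = 0 carry 1
  3+1+1 = 5
  4+1 = 5
  2+5 = 7
  6+4 = 2 carry 1
  2+0+1 = 3
  7+1 = 0 carry 1
  4+2+1 = 7
  0+2 = 2

0o270327550627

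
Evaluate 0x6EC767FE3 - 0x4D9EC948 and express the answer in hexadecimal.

0x69ED7B69B

Subtract column by column in base 16:
  3-8 → B (borrow)
  E-4-1 → 9
  F-9 → 6
  7-C → B (borrow)
  6-E-1 → 7 (borrow)
  7-9-1 → D (borrow)
  C-D-1 → E (borrow)
  E-4-1 → 9
  6-0 → 6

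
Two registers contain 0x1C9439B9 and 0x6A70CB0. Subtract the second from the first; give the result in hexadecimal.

Subtract column by column in base 16:
  9-0 → 9
  B-B → 0
  9-C → D (borrow)
  3-0-1 → 2
  4-7 → D (borrow)
  9-A-1 → E (borrow)
  C-6-1 → 5
  1-0 → 1

0x15ED2D09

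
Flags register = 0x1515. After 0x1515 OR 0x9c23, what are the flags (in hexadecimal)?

OR each hex digit independently (no carries):
  1|9=9, 5|c=d, 1|2=3, 5|3=7

0x9d37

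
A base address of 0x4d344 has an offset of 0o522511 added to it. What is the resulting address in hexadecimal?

0o522511 = 0x2a549 in hexadecimal.
Add column by column in base 16, right to left:
  4+9 = d
  4+4 = 8
  3+5 = 8
  d+a = 7 carry 1
  4+2+1 = 7

0x7788d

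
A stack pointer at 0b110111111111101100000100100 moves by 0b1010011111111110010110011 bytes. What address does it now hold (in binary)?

0b1000010011111101010011010111

Add column by column in base 2, right to left:
  0+1 = 1
  0+1 = 1
  1+0 = 1
  0+0 = 0
  0+1 = 1
  1+1 = 0 carry 1
  0+0+1 = 1
  0+1 = 1
  0+0 = 0
  0+0 = 0
  0+1 = 1
  1+1 = 0 carry 1
  1+1+1 = 1 carry 1
  0+1+1 = 0 carry 1
  1+1+1 = 1 carry 1
  1+1+1 = 1 carry 1
  1+1+1 = 1 carry 1
  1+1+1 = 1 carry 1
  1+1+1 = 1 carry 1
  1+1+1 = 1 carry 1
  1+0+1 = 0 carry 1
  1+0+1 = 0 carry 1
  1+1+1 = 1 carry 1
  1+0+1 = 0 carry 1
  0+1+1 = 0 carry 1
  1+0+1 = 0 carry 1
  1+0+1 = 0 carry 1
  final carry 1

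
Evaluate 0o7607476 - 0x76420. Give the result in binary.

0b101111010101100011110

0o7607476 = 0b111110000111100111110 in binary.
0x76420 = 0b1110110010000100000 in binary.
Subtract column by column in base 2:
  0-0 → 0
  1-0 → 1
  1-0 → 1
  1-0 → 1
  1-0 → 1
  1-1 → 0
  0-0 → 0
  0-0 → 0
  1-0 → 1
  1-0 → 1
  1-1 → 0
  1-0 → 1
  0-0 → 0
  0-1 → 1 (borrow)
  0-1-1 → 0 (borrow)
  0-0-1 → 1 (borrow)
  1-1-1 → 1 (borrow)
  1-1-1 → 1 (borrow)
  1-1-1 → 1 (borrow)
  1-0-1 → 0
  1-0 → 1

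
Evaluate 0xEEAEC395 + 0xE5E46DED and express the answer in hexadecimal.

0x1D4933182

Add column by column in base 16, right to left:
  5+D = 2 carry 1
  9+E+1 = 8 carry 1
  3+D+1 = 1 carry 1
  C+6+1 = 3 carry 1
  E+4+1 = 3 carry 1
  A+E+1 = 9 carry 1
  E+5+1 = 4 carry 1
  E+E+1 = D carry 1
  final carry 1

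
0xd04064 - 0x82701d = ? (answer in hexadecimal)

Subtract column by column in base 16:
  4-d → 7 (borrow)
  6-1-1 → 4
  0-0 → 0
  4-7 → d (borrow)
  0-2-1 → d (borrow)
  d-8-1 → 4

0x4dd047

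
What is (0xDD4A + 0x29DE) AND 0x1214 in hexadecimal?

0x200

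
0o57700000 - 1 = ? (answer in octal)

0o57677777

The trailing 5 digits are 0, so subtracting 1 borrows through: they become 7 and the next digit up decrements.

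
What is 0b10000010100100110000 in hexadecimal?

Group the bits into nibbles: 1000 0010 1001 0011 0000 → 82930.

0x82930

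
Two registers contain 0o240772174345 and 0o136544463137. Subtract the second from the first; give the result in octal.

0o102225511206

Subtract column by column in base 8:
  5-7 → 6 (borrow)
  4-3-1 → 0
  3-1 → 2
  4-3 → 1
  7-6 → 1
  1-4 → 5 (borrow)
  2-4-1 → 5 (borrow)
  7-4-1 → 2
  7-5 → 2
  0-6 → 2 (borrow)
  4-3-1 → 0
  2-1 → 1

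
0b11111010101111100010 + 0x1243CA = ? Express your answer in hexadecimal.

0b11111010101111100010 = 0xFABE2 in hexadecimal.
Add column by column in base 16, right to left:
  2+A = C
  E+C = A carry 1
  B+3+1 = F
  A+4 = E
  F+2 = 1 carry 1
  0+1+1 = 2

0x21EFAC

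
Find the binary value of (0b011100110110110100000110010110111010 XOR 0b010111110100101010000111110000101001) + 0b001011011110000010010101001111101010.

First 0b011100110110110100000110010110111010 XOR 0b010111110100101010000111110000101001 = 0b001011000010011110000001100110010011.
Add column by column in base 2, right to left:
  1+0 = 1
  1+1 = 0 carry 1
  0+0+1 = 1
  0+1 = 1
  1+0 = 1
  0+1 = 1
  0+1 = 1
  1+1 = 0 carry 1
  1+1+1 = 1 carry 1
  0+1+1 = 0 carry 1
  0+0+1 = 1
  1+0 = 1
  1+1 = 0 carry 1
  0+0+1 = 1
  0+1 = 1
  0+0 = 0
  0+1 = 1
  0+0 = 0
  0+0 = 0
  1+1 = 0 carry 1
  1+0+1 = 0 carry 1
  1+0+1 = 0 carry 1
  1+0+1 = 0 carry 1
  0+0+1 = 1
  0+0 = 0
  1+1 = 0 carry 1
  0+1+1 = 0 carry 1
  0+1+1 = 0 carry 1
  0+1+1 = 0 carry 1
  0+0+1 = 1
  1+1 = 0 carry 1
  1+1+1 = 1 carry 1
  0+0+1 = 1
  1+1 = 0 carry 1
  final carry 1

0b10110100000100000010110110101111101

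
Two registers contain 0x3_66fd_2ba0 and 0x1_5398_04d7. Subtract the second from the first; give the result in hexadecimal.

Subtract column by column in base 16:
  0-7 → 9 (borrow)
  a-d-1 → c (borrow)
  b-4-1 → 6
  2-0 → 2
  d-8 → 5
  f-9 → 6
  6-3 → 3
  6-5 → 1
  3-1 → 2

0x2136526c9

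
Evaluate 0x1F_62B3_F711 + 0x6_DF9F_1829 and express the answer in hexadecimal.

0x2642530F3A

Add column by column in base 16, right to left:
  1+9 = A
  1+2 = 3
  7+8 = F
  F+1 = 0 carry 1
  3+F+1 = 3 carry 1
  B+9+1 = 5 carry 1
  2+F+1 = 2 carry 1
  6+D+1 = 4 carry 1
  F+6+1 = 6 carry 1
  1+0+1 = 2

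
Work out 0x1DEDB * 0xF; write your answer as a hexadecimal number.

0x1C0ED5

Multiply each base-16 digit by 15, carrying:
  B×15 = 165 → write 5 carry 10
  D×15+10 = 205 → write D carry 12
  E×15+12 = 222 → write E carry 13
  D×15+13 = 208 → write 0 carry 13
  1×15+13 = 28 → write C carry 1
  remaining carry: 1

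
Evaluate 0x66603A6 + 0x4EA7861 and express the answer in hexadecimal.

Add column by column in base 16, right to left:
  6+1 = 7
  A+6 = 0 carry 1
  3+8+1 = C
  0+7 = 7
  6+A = 0 carry 1
  6+E+1 = 5 carry 1
  6+4+1 = B

0xB507C07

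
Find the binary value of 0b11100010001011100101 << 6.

Left shift by 6: append 6 zero bits.

0b11100010001011100101000000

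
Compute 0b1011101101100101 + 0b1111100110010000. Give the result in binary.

Add column by column in base 2, right to left:
  1+0 = 1
  0+0 = 0
  1+0 = 1
  0+0 = 0
  0+1 = 1
  1+0 = 1
  1+0 = 1
  0+1 = 1
  1+1 = 0 carry 1
  1+0+1 = 0 carry 1
  0+0+1 = 1
  1+1 = 0 carry 1
  1+1+1 = 1 carry 1
  1+1+1 = 1 carry 1
  0+1+1 = 0 carry 1
  1+1+1 = 1 carry 1
  final carry 1

0b11011010011110101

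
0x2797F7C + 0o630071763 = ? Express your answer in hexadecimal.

0o630071763 = 0x66073F3 in hexadecimal.
Add column by column in base 16, right to left:
  C+3 = F
  7+F = 6 carry 1
  F+3+1 = 3 carry 1
  7+7+1 = F
  9+0 = 9
  7+6 = D
  2+6 = 8

0x8D9F36F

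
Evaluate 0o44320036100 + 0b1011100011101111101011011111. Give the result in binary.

0o44320036100 = 0b100100011010000000011110001000000 in binary.
Add column by column in base 2, right to left:
  0+1 = 1
  0+1 = 1
  0+1 = 1
  0+1 = 1
  0+1 = 1
  0+0 = 0
  1+1 = 0 carry 1
  0+1+1 = 0 carry 1
  0+0+1 = 1
  0+1 = 1
  1+0 = 1
  1+1 = 0 carry 1
  1+1+1 = 1 carry 1
  1+1+1 = 1 carry 1
  0+1+1 = 0 carry 1
  0+1+1 = 0 carry 1
  0+0+1 = 1
  0+1 = 1
  0+1 = 1
  0+1 = 1
  0+0 = 0
  0+0 = 0
  1+0 = 1
  0+1 = 1
  1+1 = 0 carry 1
  1+1+1 = 1 carry 1
  0+0+1 = 1
  0+1 = 1
  0+0 = 0
  1+0 = 1
  0+0 = 0
  0+0 = 0
  1+0 = 1

0b100101110110011110011011100011111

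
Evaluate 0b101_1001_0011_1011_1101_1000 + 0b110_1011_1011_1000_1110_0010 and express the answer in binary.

0b110001001111010010111010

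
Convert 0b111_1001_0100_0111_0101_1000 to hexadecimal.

Group the bits into nibbles: 0111 1001 0100 0111 0101 1000 → 794758.

0x794758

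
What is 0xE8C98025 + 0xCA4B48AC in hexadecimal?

0x1B314C8D1

Add column by column in base 16, right to left:
  5+C = 1 carry 1
  2+A+1 = D
  0+8 = 8
  8+4 = C
  9+B = 4 carry 1
  C+4+1 = 1 carry 1
  8+A+1 = 3 carry 1
  E+C+1 = B carry 1
  final carry 1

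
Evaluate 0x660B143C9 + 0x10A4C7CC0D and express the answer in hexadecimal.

0x1705790FD6

Add column by column in base 16, right to left:
  9+D = 6 carry 1
  C+0+1 = D
  3+C = F
  4+C = 0 carry 1
  1+7+1 = 9
  B+C = 7 carry 1
  0+4+1 = 5
  6+A = 0 carry 1
  6+0+1 = 7
  0+1 = 1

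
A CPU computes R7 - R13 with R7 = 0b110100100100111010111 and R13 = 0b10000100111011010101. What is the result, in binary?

0b100011111101100000010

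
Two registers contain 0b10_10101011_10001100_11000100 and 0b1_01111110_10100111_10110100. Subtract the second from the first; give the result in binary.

Subtract column by column in base 2:
  0-0 → 0
  0-0 → 0
  1-1 → 0
  0-0 → 0
  0-1 → 1 (borrow)
  0-1-1 → 0 (borrow)
  1-0-1 → 0
  1-1 → 0
  0-1 → 1 (borrow)
  0-1-1 → 0 (borrow)
  1-1-1 → 1 (borrow)
  1-0-1 → 0
  0-0 → 0
  0-1 → 1 (borrow)
  0-0-1 → 1 (borrow)
  1-1-1 → 1 (borrow)
  1-0-1 → 0
  1-1 → 0
  0-1 → 1 (borrow)
  1-1-1 → 1 (borrow)
  0-1-1 → 0 (borrow)
  1-1-1 → 1 (borrow)
  0-1-1 → 0 (borrow)
  1-0-1 → 0
  0-1 → 1 (borrow)
  1-0-1 → 0

0b1001011001110010100010000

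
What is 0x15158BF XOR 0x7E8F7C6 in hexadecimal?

XOR each hex digit independently (no carries):
  1^7=6, 5^E=B, 1^8=9, 5^F=A, 8^7=F, B^C=7, F^6=9

0x6B9AF79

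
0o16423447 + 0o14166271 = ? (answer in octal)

Add column by column in base 8, right to left:
  7+1 = 0 carry 1
  4+7+1 = 4 carry 1
  4+2+1 = 7
  3+6 = 1 carry 1
  2+6+1 = 1 carry 1
  4+1+1 = 6
  6+4 = 2 carry 1
  1+1+1 = 3

0o32611740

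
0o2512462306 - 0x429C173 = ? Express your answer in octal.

0o2100121523

0x429C173 = 0o412340563 in octal.
Subtract column by column in base 8:
  6-3 → 3
  0-6 → 2 (borrow)
  3-5-1 → 5 (borrow)
  2-0-1 → 1
  6-4 → 2
  4-3 → 1
  2-2 → 0
  1-1 → 0
  5-4 → 1
  2-0 → 2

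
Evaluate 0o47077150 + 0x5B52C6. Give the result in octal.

0x5B52C6 = 0o26651306 in octal.
Add column by column in base 8, right to left:
  0+6 = 6
  5+0 = 5
  1+3 = 4
  7+1 = 0 carry 1
  7+5+1 = 5 carry 1
  0+6+1 = 7
  7+6 = 5 carry 1
  4+2+1 = 7

0o75750456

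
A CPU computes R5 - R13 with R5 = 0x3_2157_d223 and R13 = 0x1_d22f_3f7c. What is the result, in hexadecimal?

0x14f2892a7

Subtract column by column in base 16:
  3-c → 7 (borrow)
  2-7-1 → a (borrow)
  2-f-1 → 2 (borrow)
  d-3-1 → 9
  7-f → 8 (borrow)
  5-2-1 → 2
  1-2 → f (borrow)
  2-d-1 → 4 (borrow)
  3-1-1 → 1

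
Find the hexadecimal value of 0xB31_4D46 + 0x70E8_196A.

Add column by column in base 16, right to left:
  6+A = 0 carry 1
  4+6+1 = B
  D+9 = 6 carry 1
  4+1+1 = 6
  1+8 = 9
  3+E = 1 carry 1
  B+0+1 = C
  0+7 = 7

0x7C1966B0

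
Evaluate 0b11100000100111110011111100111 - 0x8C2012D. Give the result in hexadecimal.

0b11100000100111110011111100111 = 0x1C13E7E7 in hexadecimal.
Subtract column by column in base 16:
  7-D → A (borrow)
  E-2-1 → B
  7-1 → 6
  E-0 → E
  3-2 → 1
  1-C → 5 (borrow)
  C-8-1 → 3
  1-0 → 1

0x1351E6BA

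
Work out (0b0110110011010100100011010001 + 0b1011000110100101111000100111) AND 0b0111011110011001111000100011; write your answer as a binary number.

0b1011000011000011000100000

Add column by column in base 2, right to left:
  1+1 = 0 carry 1
  0+1+1 = 0 carry 1
  0+1+1 = 0 carry 1
  0+0+1 = 1
  1+0 = 1
  0+1 = 1
  1+0 = 1
  1+0 = 1
  0+0 = 0
  0+1 = 1
  0+1 = 1
  1+1 = 0 carry 1
  0+1+1 = 0 carry 1
  0+0+1 = 1
  1+1 = 0 carry 1
  0+0+1 = 1
  1+0 = 1
  0+1 = 1
  1+0 = 1
  1+1 = 0 carry 1
  0+1+1 = 0 carry 1
  0+0+1 = 1
  1+0 = 1
  1+0 = 1
  0+1 = 1
  1+1 = 0 carry 1
  1+0+1 = 0 carry 1
  0+1+1 = 0 carry 1
  final carry 1
Sum = 0b10001111001111010011011111000; now AND with 0b0111011110011001111000100011:
  10001111001111010011011111000
& 00111011110011001111000100011
= 00001011000011000011000100000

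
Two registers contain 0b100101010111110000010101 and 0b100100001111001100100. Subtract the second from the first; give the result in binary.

0b100000110101110110110001

Subtract column by column in base 2:
  1-0 → 1
  0-0 → 0
  1-1 → 0
  0-0 → 0
  1-0 → 1
  0-1 → 1 (borrow)
  0-1-1 → 0 (borrow)
  0-0-1 → 1 (borrow)
  0-0-1 → 1 (borrow)
  0-1-1 → 0 (borrow)
  1-1-1 → 1 (borrow)
  1-1-1 → 1 (borrow)
  1-1-1 → 1 (borrow)
  1-0-1 → 0
  1-0 → 1
  0-0 → 0
  1-0 → 1
  0-1 → 1 (borrow)
  1-0-1 → 0
  0-0 → 0
  1-1 → 0
  0-0 → 0
  0-0 → 0
  1-0 → 1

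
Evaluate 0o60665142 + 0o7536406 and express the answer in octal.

0o70423550

Add column by column in base 8, right to left:
  2+6 = 0 carry 1
  4+0+1 = 5
  1+4 = 5
  5+6 = 3 carry 1
  6+3+1 = 2 carry 1
  6+5+1 = 4 carry 1
  0+7+1 = 0 carry 1
  6+0+1 = 7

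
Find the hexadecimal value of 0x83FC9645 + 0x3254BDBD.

Add column by column in base 16, right to left:
  5+D = 2 carry 1
  4+B+1 = 0 carry 1
  6+D+1 = 4 carry 1
  9+B+1 = 5 carry 1
  C+4+1 = 1 carry 1
  F+5+1 = 5 carry 1
  3+2+1 = 6
  8+3 = B

0xB6515402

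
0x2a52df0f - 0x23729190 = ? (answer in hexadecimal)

0x6e04d7f

Subtract column by column in base 16:
  f-0 → f
  0-9 → 7 (borrow)
  f-1-1 → d
  d-9 → 4
  2-2 → 0
  5-7 → e (borrow)
  a-3-1 → 6
  2-2 → 0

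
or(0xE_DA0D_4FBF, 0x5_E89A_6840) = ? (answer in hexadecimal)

0xFFA9F6FFF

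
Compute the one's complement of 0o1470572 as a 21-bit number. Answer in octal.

0o6307205

Each oct digit d becomes 7−d:
  1→6, 4→3, 7→0, 0→7, 5→2, 7→0, 2→5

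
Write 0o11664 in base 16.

Each octal digit is 3 bits: 1=001 1=001 6=110 6=110 4=100.
Group the bits into nibbles: 0001 0011 1011 0100 → 13b4.

0x13b4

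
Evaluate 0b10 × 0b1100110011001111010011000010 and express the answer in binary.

0b11001100110011110100110000100

Multiply each base-2 digit by 2, carrying:
  0×2 = 0 → write 0
  1×2 = 2 → write 0 carry 1
  0×2+1 = 1 → write 1
  0×2 = 0 → write 0
  0×2 = 0 → write 0
  0×2 = 0 → write 0
  1×2 = 2 → write 0 carry 1
  1×2+1 = 3 → write 1 carry 1
  0×2+1 = 1 → write 1
  0×2 = 0 → write 0
  1×2 = 2 → write 0 carry 1
  0×2+1 = 1 → write 1
  1×2 = 2 → write 0 carry 1
  1×2+1 = 3 → write 1 carry 1
  1×2+1 = 3 → write 1 carry 1
  1×2+1 = 3 → write 1 carry 1
  0×2+1 = 1 → write 1
  0×2 = 0 → write 0
  1×2 = 2 → write 0 carry 1
  1×2+1 = 3 → write 1 carry 1
  0×2+1 = 1 → write 1
  0×2 = 0 → write 0
  1×2 = 2 → write 0 carry 1
  1×2+1 = 3 → write 1 carry 1
  0×2+1 = 1 → write 1
  0×2 = 0 → write 0
  1×2 = 2 → write 0 carry 1
  1×2+1 = 3 → write 1 carry 1
  remaining carry: 1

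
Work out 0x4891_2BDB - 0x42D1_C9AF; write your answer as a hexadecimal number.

Subtract column by column in base 16:
  B-F → C (borrow)
  D-A-1 → 2
  B-9 → 2
  2-C → 6 (borrow)
  1-1-1 → F (borrow)
  9-D-1 → B (borrow)
  8-2-1 → 5
  4-4 → 0

0x5BF622C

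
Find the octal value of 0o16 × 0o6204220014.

Multiply each base-8 digit by 14, carrying:
  4×14 = 56 → write 0 carry 7
  1×14+7 = 21 → write 5 carry 2
  0×14+2 = 2 → write 2
  0×14 = 0 → write 0
  2×14 = 28 → write 4 carry 3
  2×14+3 = 31 → write 7 carry 3
  4×14+3 = 59 → write 3 carry 7
  0×14+7 = 7 → write 7
  2×14 = 28 → write 4 carry 3
  6×14+3 = 87 → write 7 carry 10
  remaining carry: 12

0o127473740250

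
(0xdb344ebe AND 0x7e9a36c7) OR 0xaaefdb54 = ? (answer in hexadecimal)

0xdb344ebe AND 0x7e9a36c7 = 0x5a100686.
Then OR with 0xaaefdb54.

0xfaffdfd6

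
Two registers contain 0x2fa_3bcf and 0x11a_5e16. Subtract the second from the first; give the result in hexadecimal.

0x1dfddb9

Subtract column by column in base 16:
  f-6 → 9
  c-1 → b
  b-e → d (borrow)
  3-5-1 → d (borrow)
  a-a-1 → f (borrow)
  f-1-1 → d
  2-1 → 1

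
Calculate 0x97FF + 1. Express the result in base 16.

The trailing 2 digits are F (max in base 16), so adding 1 cascades: they roll to 0 and the next digit up increments.

0x9800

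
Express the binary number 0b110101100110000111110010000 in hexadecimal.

0x6B30F90

Group the bits into nibbles: 0110 1011 0011 0000 1111 1001 0000 → 6B30F90.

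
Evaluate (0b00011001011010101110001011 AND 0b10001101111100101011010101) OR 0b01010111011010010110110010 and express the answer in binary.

0b1011111011010111110110011

0b00011001011010101110001011 AND 0b10001101111100101011010101 = 0b00001001011000101010000001.
Then OR with 0b01010111011010010110110010.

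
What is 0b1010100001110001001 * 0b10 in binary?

0b10101000011100010010

Multiply each base-2 digit by 2, carrying:
  1×2 = 2 → write 0 carry 1
  0×2+1 = 1 → write 1
  0×2 = 0 → write 0
  1×2 = 2 → write 0 carry 1
  0×2+1 = 1 → write 1
  0×2 = 0 → write 0
  0×2 = 0 → write 0
  1×2 = 2 → write 0 carry 1
  1×2+1 = 3 → write 1 carry 1
  1×2+1 = 3 → write 1 carry 1
  0×2+1 = 1 → write 1
  0×2 = 0 → write 0
  0×2 = 0 → write 0
  0×2 = 0 → write 0
  1×2 = 2 → write 0 carry 1
  0×2+1 = 1 → write 1
  1×2 = 2 → write 0 carry 1
  0×2+1 = 1 → write 1
  1×2 = 2 → write 0 carry 1
  remaining carry: 1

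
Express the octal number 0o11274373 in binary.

0b1001010111100011111011

Each octal digit is 3 bits: 1=001 1=001 2=010 7=111 4=100 3=011 7=111 3=011.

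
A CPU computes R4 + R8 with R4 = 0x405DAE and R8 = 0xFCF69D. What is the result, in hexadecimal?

0x13D544B

Add column by column in base 16, right to left:
  E+D = B carry 1
  A+9+1 = 4 carry 1
  D+6+1 = 4 carry 1
  5+F+1 = 5 carry 1
  0+C+1 = D
  4+F = 3 carry 1
  final carry 1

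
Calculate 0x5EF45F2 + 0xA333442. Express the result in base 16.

0x10227A34

Add column by column in base 16, right to left:
  2+2 = 4
  F+4 = 3 carry 1
  5+4+1 = A
  4+3 = 7
  F+3 = 2 carry 1
  E+3+1 = 2 carry 1
  5+A+1 = 0 carry 1
  final carry 1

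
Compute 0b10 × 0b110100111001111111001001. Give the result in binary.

Multiply each base-2 digit by 2, carrying:
  1×2 = 2 → write 0 carry 1
  0×2+1 = 1 → write 1
  0×2 = 0 → write 0
  1×2 = 2 → write 0 carry 1
  0×2+1 = 1 → write 1
  0×2 = 0 → write 0
  1×2 = 2 → write 0 carry 1
  1×2+1 = 3 → write 1 carry 1
  1×2+1 = 3 → write 1 carry 1
  1×2+1 = 3 → write 1 carry 1
  1×2+1 = 3 → write 1 carry 1
  1×2+1 = 3 → write 1 carry 1
  1×2+1 = 3 → write 1 carry 1
  0×2+1 = 1 → write 1
  0×2 = 0 → write 0
  1×2 = 2 → write 0 carry 1
  1×2+1 = 3 → write 1 carry 1
  1×2+1 = 3 → write 1 carry 1
  0×2+1 = 1 → write 1
  0×2 = 0 → write 0
  1×2 = 2 → write 0 carry 1
  0×2+1 = 1 → write 1
  1×2 = 2 → write 0 carry 1
  1×2+1 = 3 → write 1 carry 1
  remaining carry: 1

0b1101001110011111110010010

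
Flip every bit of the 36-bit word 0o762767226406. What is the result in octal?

Each oct digit d becomes 7−d:
  7→0, 6→1, 2→5, 7→0, 6→1, 7→0, 2→5, 2→5, 6→1, 4→3, 0→7, 6→1

0o015010551371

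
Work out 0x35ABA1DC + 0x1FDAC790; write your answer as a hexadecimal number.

0x5586696C

Add column by column in base 16, right to left:
  C+0 = C
  D+9 = 6 carry 1
  1+7+1 = 9
  A+C = 6 carry 1
  B+A+1 = 6 carry 1
  A+D+1 = 8 carry 1
  5+F+1 = 5 carry 1
  3+1+1 = 5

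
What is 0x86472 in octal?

Expand each hex digit to 4 bits: 8=1000 6=0110 4=0100 7=0111 2=0010.
Group the bits in threes: 010 000 110 010 001 110 010 → 2062162.

0o2062162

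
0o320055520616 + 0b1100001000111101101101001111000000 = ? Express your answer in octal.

0b1100001000111101101101001111000000 = 0o141075551700 in octal.
Add column by column in base 8, right to left:
  6+0 = 6
  1+0 = 1
  6+7 = 5 carry 1
  0+1+1 = 2
  2+5 = 7
  5+5 = 2 carry 1
  5+5+1 = 3 carry 1
  5+7+1 = 5 carry 1
  0+0+1 = 1
  0+1 = 1
  2+4 = 6
  3+1 = 4

0o461153272516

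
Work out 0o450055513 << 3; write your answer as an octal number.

Shifting left by 3 bits = 1 oct digit: append 1 zero.

0o4500555130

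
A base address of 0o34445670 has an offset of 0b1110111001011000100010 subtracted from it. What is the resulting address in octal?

0o15532626

0b1110111001011000100010 = 0o16713042 in octal.
Subtract column by column in base 8:
  0-2 → 6 (borrow)
  7-4-1 → 2
  6-0 → 6
  5-3 → 2
  4-1 → 3
  4-7 → 5 (borrow)
  4-6-1 → 5 (borrow)
  3-1-1 → 1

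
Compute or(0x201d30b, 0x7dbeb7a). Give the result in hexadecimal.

OR each hex digit independently (no carries):
  2|7=7, 0|d=d, 1|b=b, d|e=f, 3|b=b, 0|7=7, b|a=b

0x7dbfb7b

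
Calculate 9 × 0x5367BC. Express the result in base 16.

Multiply each base-16 digit by 9, carrying:
  C×9 = 108 → write C carry 6
  B×9+6 = 105 → write 9 carry 6
  7×9+6 = 69 → write 5 carry 4
  6×9+4 = 58 → write A carry 3
  3×9+3 = 30 → write E carry 1
  5×9+1 = 46 → write E carry 2
  remaining carry: 2

0x2EEA59C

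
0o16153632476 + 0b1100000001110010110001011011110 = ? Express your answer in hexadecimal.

0xD1E8981C

0o16153632476 = 0x71AF353E in hexadecimal.
0b1100000001110010110001011011110 = 0x603962DE in hexadecimal.
Add column by column in base 16, right to left:
  E+E = C carry 1
  3+D+1 = 1 carry 1
  5+2+1 = 8
  3+6 = 9
  F+9 = 8 carry 1
  A+3+1 = E
  1+0 = 1
  7+6 = D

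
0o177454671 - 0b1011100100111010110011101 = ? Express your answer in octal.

0o42762034

0b1011100100111010110011101 = 0o134472635 in octal.
Subtract column by column in base 8:
  1-5 → 4 (borrow)
  7-3-1 → 3
  6-6 → 0
  4-2 → 2
  5-7 → 6 (borrow)
  4-4-1 → 7 (borrow)
  7-4-1 → 2
  7-3 → 4
  1-1 → 0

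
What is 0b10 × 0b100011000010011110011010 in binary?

0b1000110000100111100110100

Multiply each base-2 digit by 2, carrying:
  0×2 = 0 → write 0
  1×2 = 2 → write 0 carry 1
  0×2+1 = 1 → write 1
  1×2 = 2 → write 0 carry 1
  1×2+1 = 3 → write 1 carry 1
  0×2+1 = 1 → write 1
  0×2 = 0 → write 0
  1×2 = 2 → write 0 carry 1
  1×2+1 = 3 → write 1 carry 1
  1×2+1 = 3 → write 1 carry 1
  1×2+1 = 3 → write 1 carry 1
  0×2+1 = 1 → write 1
  0×2 = 0 → write 0
  1×2 = 2 → write 0 carry 1
  0×2+1 = 1 → write 1
  0×2 = 0 → write 0
  0×2 = 0 → write 0
  0×2 = 0 → write 0
  1×2 = 2 → write 0 carry 1
  1×2+1 = 3 → write 1 carry 1
  0×2+1 = 1 → write 1
  0×2 = 0 → write 0
  0×2 = 0 → write 0
  1×2 = 2 → write 0 carry 1
  remaining carry: 1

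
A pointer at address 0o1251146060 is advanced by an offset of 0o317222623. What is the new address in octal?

0o1570370703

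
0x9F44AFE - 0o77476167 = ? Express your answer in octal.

0x9F44AFE = 0o1175045376 in octal.
Subtract column by column in base 8:
  6-7 → 7 (borrow)
  7-6-1 → 0
  3-1 → 2
  5-6 → 7 (borrow)
  4-7-1 → 4 (borrow)
  0-4-1 → 3 (borrow)
  5-7-1 → 5 (borrow)
  7-7-1 → 7 (borrow)
  1-0-1 → 0
  1-0 → 1

0o1075347207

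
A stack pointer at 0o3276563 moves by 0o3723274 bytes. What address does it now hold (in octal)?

0o7222057

Add column by column in base 8, right to left:
  3+4 = 7
  6+7 = 5 carry 1
  5+2+1 = 0 carry 1
  6+3+1 = 2 carry 1
  7+2+1 = 2 carry 1
  2+7+1 = 2 carry 1
  3+3+1 = 7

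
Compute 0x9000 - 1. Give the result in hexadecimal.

0x8FFF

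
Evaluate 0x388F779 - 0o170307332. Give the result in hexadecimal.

0x1A7689F

0o170307332 = 0x1E18EDA in hexadecimal.
Subtract column by column in base 16:
  9-A → F (borrow)
  7-D-1 → 9 (borrow)
  7-E-1 → 8 (borrow)
  F-8-1 → 6
  8-1 → 7
  8-E → A (borrow)
  3-1-1 → 1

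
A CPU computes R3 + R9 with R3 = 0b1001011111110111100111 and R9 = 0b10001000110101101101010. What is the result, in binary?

0b11010100110100101010001

Add column by column in base 2, right to left:
  1+0 = 1
  1+1 = 0 carry 1
  1+0+1 = 0 carry 1
  0+1+1 = 0 carry 1
  0+0+1 = 1
  1+1 = 0 carry 1
  1+1+1 = 1 carry 1
  1+0+1 = 0 carry 1
  1+1+1 = 1 carry 1
  0+1+1 = 0 carry 1
  1+0+1 = 0 carry 1
  1+1+1 = 1 carry 1
  1+0+1 = 0 carry 1
  1+1+1 = 1 carry 1
  1+1+1 = 1 carry 1
  1+0+1 = 0 carry 1
  1+0+1 = 0 carry 1
  0+0+1 = 1
  1+1 = 0 carry 1
  0+0+1 = 1
  0+0 = 0
  1+0 = 1
  0+1 = 1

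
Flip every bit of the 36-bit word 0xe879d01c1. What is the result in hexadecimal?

0x17862fe3e

Each hex digit d becomes f−d:
  e→1, 8→7, 7→8, 9→6, d→2, 0→f, 1→e, c→3, 1→e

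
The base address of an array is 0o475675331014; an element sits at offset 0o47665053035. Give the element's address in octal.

0o545562404051

Add column by column in base 8, right to left:
  4+5 = 1 carry 1
  1+3+1 = 5
  0+0 = 0
  1+3 = 4
  3+5 = 0 carry 1
  3+0+1 = 4
  5+5 = 2 carry 1
  7+6+1 = 6 carry 1
  6+6+1 = 5 carry 1
  5+7+1 = 5 carry 1
  7+4+1 = 4 carry 1
  4+0+1 = 5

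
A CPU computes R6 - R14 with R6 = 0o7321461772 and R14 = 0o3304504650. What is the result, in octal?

Subtract column by column in base 8:
  2-0 → 2
  7-5 → 2
  7-6 → 1
  1-4 → 5 (borrow)
  6-0-1 → 5
  4-5 → 7 (borrow)
  1-4-1 → 4 (borrow)
  2-0-1 → 1
  3-3 → 0
  7-3 → 4

0o4014755122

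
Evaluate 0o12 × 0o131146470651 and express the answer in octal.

Multiply each base-8 digit by 10, carrying:
  1×10 = 10 → write 2 carry 1
  5×10+1 = 51 → write 3 carry 6
  6×10+6 = 66 → write 2 carry 8
  0×10+8 = 8 → write 0 carry 1
  7×10+1 = 71 → write 7 carry 8
  4×10+8 = 48 → write 0 carry 6
  6×10+6 = 66 → write 2 carry 8
  4×10+8 = 48 → write 0 carry 6
  1×10+6 = 16 → write 0 carry 2
  1×10+2 = 12 → write 4 carry 1
  3×10+1 = 31 → write 7 carry 3
  1×10+3 = 13 → write 5 carry 1
  remaining carry: 1

0o1574002070232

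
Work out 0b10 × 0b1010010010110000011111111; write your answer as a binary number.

0b10100100101100000111111110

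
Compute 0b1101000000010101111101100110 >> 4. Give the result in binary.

Right shift by 4: drop the 4 least-significant bits.

0b110100000001010111110110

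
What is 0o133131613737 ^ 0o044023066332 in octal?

XOR each oct digit independently (no carries):
  1^0=1, 3^4=7, 3^4=7, 1^0=1, 3^2=1, 1^3=2, 6^0=6, 1^6=7, 3^6=5, 7^3=4, 3^3=0, 7^2=5

0o177112675405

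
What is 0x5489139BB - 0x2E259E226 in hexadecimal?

0x266375795

Subtract column by column in base 16:
  B-6 → 5
  B-2 → 9
  9-2 → 7
  3-E → 5 (borrow)
  1-9-1 → 7 (borrow)
  9-5-1 → 3
  8-2 → 6
  4-E → 6 (borrow)
  5-2-1 → 2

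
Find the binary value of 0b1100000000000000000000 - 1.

The trailing 20 digits are 0, so subtracting 1 borrows through: they become 1 and the next digit up decrements.

0b1011111111111111111111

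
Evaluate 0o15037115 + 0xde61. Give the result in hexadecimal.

0x351cae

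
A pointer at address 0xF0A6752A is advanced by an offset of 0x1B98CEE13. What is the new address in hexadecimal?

0x2AA33633D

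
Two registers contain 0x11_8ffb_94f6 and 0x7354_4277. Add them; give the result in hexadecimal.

0x12034fd76d

Add column by column in base 16, right to left:
  6+7 = d
  f+7 = 6 carry 1
  4+2+1 = 7
  9+4 = d
  b+4 = f
  f+5 = 4 carry 1
  f+3+1 = 3 carry 1
  8+7+1 = 0 carry 1
  1+0+1 = 2
  1+0 = 1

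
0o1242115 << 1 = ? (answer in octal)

0o2504232

1 bits is not a whole number of base-8 digits; in binary: 1010100010001001101 << 1 = 10101000100010011010.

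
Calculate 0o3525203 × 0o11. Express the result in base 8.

0o40777233

Multiply each base-8 digit by 9, carrying:
  3×9 = 27 → write 3 carry 3
  0×9+3 = 3 → write 3
  2×9 = 18 → write 2 carry 2
  5×9+2 = 47 → write 7 carry 5
  2×9+5 = 23 → write 7 carry 2
  5×9+2 = 47 → write 7 carry 5
  3×9+5 = 32 → write 0 carry 4
  remaining carry: 4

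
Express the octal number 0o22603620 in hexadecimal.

0x4B0790

Each octal digit is 3 bits: 2=010 2=010 6=110 0=000 3=011 6=110 2=010 0=000.
Group the bits into nibbles: 0100 1011 0000 0111 1001 0000 → 4B0790.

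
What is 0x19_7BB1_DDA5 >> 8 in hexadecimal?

Shifting right by 8 bits = 2 hex digits: drop the last 2.

0x197BB1DD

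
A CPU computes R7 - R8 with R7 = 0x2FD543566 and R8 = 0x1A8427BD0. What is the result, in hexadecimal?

Subtract column by column in base 16:
  6-0 → 6
  6-D → 9 (borrow)
  5-B-1 → 9 (borrow)
  3-7-1 → B (borrow)
  4-2-1 → 1
  5-4 → 1
  D-8 → 5
  F-A → 5
  2-1 → 1

0x15511B996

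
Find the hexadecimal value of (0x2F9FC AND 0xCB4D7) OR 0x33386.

0x3B3D6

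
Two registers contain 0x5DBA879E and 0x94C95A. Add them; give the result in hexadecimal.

0x5E4F50F8

Add column by column in base 16, right to left:
  E+A = 8 carry 1
  9+5+1 = F
  7+9 = 0 carry 1
  8+C+1 = 5 carry 1
  A+4+1 = F
  B+9 = 4 carry 1
  D+0+1 = E
  5+0 = 5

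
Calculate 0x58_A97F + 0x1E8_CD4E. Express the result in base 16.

0x24176CD

Add column by column in base 16, right to left:
  F+E = D carry 1
  7+4+1 = C
  9+D = 6 carry 1
  A+C+1 = 7 carry 1
  8+8+1 = 1 carry 1
  5+E+1 = 4 carry 1
  0+1+1 = 2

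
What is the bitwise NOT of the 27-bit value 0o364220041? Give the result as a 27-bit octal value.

Each oct digit d becomes 7−d:
  3→4, 6→1, 4→3, 2→5, 2→5, 0→7, 0→7, 4→3, 1→6

0o413557736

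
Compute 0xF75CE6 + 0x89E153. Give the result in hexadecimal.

Add column by column in base 16, right to left:
  6+3 = 9
  E+5 = 3 carry 1
  C+1+1 = E
  5+E = 3 carry 1
  7+9+1 = 1 carry 1
  F+8+1 = 8 carry 1
  final carry 1

0x1813E39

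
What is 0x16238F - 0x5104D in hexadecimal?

Subtract column by column in base 16:
  F-D → 2
  8-4 → 4
  3-0 → 3
  2-1 → 1
  6-5 → 1
  1-0 → 1

0x111342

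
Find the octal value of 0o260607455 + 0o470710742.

0o751520417

Add column by column in base 8, right to left:
  5+2 = 7
  5+4 = 1 carry 1
  4+7+1 = 4 carry 1
  7+0+1 = 0 carry 1
  0+1+1 = 2
  6+7 = 5 carry 1
  0+0+1 = 1
  6+7 = 5 carry 1
  2+4+1 = 7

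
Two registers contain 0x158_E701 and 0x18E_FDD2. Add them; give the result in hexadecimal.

0x2E7E4D3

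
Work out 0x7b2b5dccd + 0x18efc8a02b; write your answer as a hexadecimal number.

Add column by column in base 16, right to left:
  d+b = 8 carry 1
  c+2+1 = f
  c+0 = c
  d+a = 7 carry 1
  5+8+1 = e
  b+c = 7 carry 1
  2+f+1 = 2 carry 1
  b+e+1 = a carry 1
  7+8+1 = 0 carry 1
  0+1+1 = 2

0x20a27e7cf8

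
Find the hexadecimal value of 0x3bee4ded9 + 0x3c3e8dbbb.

0x782cdba94

Add column by column in base 16, right to left:
  9+b = 4 carry 1
  d+b+1 = 9 carry 1
  e+b+1 = a carry 1
  d+d+1 = b carry 1
  4+8+1 = d
  e+e = c carry 1
  e+3+1 = 2 carry 1
  b+c+1 = 8 carry 1
  3+3+1 = 7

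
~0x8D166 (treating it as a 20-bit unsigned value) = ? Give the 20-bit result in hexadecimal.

0x72E99

Each hex digit d becomes F−d:
  8→7, D→2, 1→E, 6→9, 6→9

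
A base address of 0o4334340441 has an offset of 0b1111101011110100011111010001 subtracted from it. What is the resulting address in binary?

0b10011110000100111100101010000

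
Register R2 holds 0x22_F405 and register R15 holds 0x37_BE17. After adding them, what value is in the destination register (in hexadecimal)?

Add column by column in base 16, right to left:
  5+7 = C
  0+1 = 1
  4+E = 2 carry 1
  F+B+1 = B carry 1
  2+7+1 = A
  2+3 = 5

0x5AB21C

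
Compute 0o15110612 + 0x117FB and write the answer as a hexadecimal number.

0o15110612 = 0x34918A in hexadecimal.
Add column by column in base 16, right to left:
  A+B = 5 carry 1
  8+F+1 = 8 carry 1
  1+7+1 = 9
  9+1 = A
  4+1 = 5
  3+0 = 3

0x35A985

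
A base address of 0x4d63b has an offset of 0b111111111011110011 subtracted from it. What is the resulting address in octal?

0x4d63b = 0o1153073 in octal.
0b111111111011110011 = 0o777363 in octal.
Subtract column by column in base 8:
  3-3 → 0
  7-6 → 1
  0-3 → 5 (borrow)
  3-7-1 → 3 (borrow)
  5-7-1 → 5 (borrow)
  1-7-1 → 1 (borrow)
  1-0-1 → 0

0o153510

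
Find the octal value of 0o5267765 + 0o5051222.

0o12341207

Add column by column in base 8, right to left:
  5+2 = 7
  6+2 = 0 carry 1
  7+2+1 = 2 carry 1
  7+1+1 = 1 carry 1
  6+5+1 = 4 carry 1
  2+0+1 = 3
  5+5 = 2 carry 1
  final carry 1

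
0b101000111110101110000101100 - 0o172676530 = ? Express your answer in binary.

0b11001100111101111011010100

0o172676530 = 0b1111010110111110101011000 in binary.
Subtract column by column in base 2:
  0-0 → 0
  0-0 → 0
  1-0 → 1
  1-1 → 0
  0-1 → 1 (borrow)
  1-0-1 → 0
  0-1 → 1 (borrow)
  0-0-1 → 1 (borrow)
  0-1-1 → 0 (borrow)
  0-0-1 → 1 (borrow)
  1-1-1 → 1 (borrow)
  1-1-1 → 1 (borrow)
  1-1-1 → 1 (borrow)
  0-1-1 → 0 (borrow)
  1-1-1 → 1 (borrow)
  0-0-1 → 1 (borrow)
  1-1-1 → 1 (borrow)
  1-1-1 → 1 (borrow)
  1-0-1 → 0
  1-1 → 0
  1-0 → 1
  0-1 → 1 (borrow)
  0-1-1 → 0 (borrow)
  0-1-1 → 0 (borrow)
  1-1-1 → 1 (borrow)
  0-0-1 → 1 (borrow)
  1-0-1 → 0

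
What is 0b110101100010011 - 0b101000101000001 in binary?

0b1100111010010

Subtract column by column in base 2:
  1-1 → 0
  1-0 → 1
  0-0 → 0
  0-0 → 0
  1-0 → 1
  0-0 → 0
  0-1 → 1 (borrow)
  0-0-1 → 1 (borrow)
  1-1-1 → 1 (borrow)
  1-0-1 → 0
  0-0 → 0
  1-0 → 1
  0-1 → 1 (borrow)
  1-0-1 → 0
  1-1 → 0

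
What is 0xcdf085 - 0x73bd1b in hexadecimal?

Subtract column by column in base 16:
  5-b → a (borrow)
  8-1-1 → 6
  0-d → 3 (borrow)
  f-b-1 → 3
  d-3 → a
  c-7 → 5

0x5a336a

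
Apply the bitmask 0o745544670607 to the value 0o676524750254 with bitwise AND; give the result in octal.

0o644504650204

AND each oct digit independently (no carries):
  6&7=6, 7&4=4, 6&5=4, 5&5=5, 2&4=0, 4&4=4, 7&6=6, 5&7=5, 0&0=0, 2&6=2, 5&0=0, 4&7=4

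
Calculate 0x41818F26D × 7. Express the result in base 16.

Multiply each base-16 digit by 7, carrying:
  D×7 = 91 → write B carry 5
  6×7+5 = 47 → write F carry 2
  2×7+2 = 16 → write 0 carry 1
  F×7+1 = 106 → write A carry 6
  8×7+6 = 62 → write E carry 3
  1×7+3 = 10 → write A
  8×7 = 56 → write 8 carry 3
  1×7+3 = 10 → write A
  4×7 = 28 → write C carry 1
  remaining carry: 1

0x1CA8AEA0FB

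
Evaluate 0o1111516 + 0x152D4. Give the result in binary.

0b1011110011000100010

0o1111516 = 0b1001001001101001110 in binary.
0x152D4 = 0b10101001011010100 in binary.
Add column by column in base 2, right to left:
  0+0 = 0
  1+0 = 1
  1+1 = 0 carry 1
  1+0+1 = 0 carry 1
  0+1+1 = 0 carry 1
  0+0+1 = 1
  1+1 = 0 carry 1
  0+1+1 = 0 carry 1
  1+0+1 = 0 carry 1
  1+1+1 = 1 carry 1
  0+0+1 = 1
  0+0 = 0
  1+1 = 0 carry 1
  0+0+1 = 1
  0+1 = 1
  1+0 = 1
  0+1 = 1
  0+0 = 0
  1+0 = 1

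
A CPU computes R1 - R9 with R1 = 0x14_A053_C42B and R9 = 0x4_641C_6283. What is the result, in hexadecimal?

0x103C3761A8

Subtract column by column in base 16:
  B-3 → 8
  2-8 → A (borrow)
  4-2-1 → 1
  C-6 → 6
  3-C → 7 (borrow)
  5-1-1 → 3
  0-4 → C (borrow)
  A-6-1 → 3
  4-4 → 0
  1-0 → 1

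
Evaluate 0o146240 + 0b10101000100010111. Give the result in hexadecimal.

0o146240 = 0xCCA0 in hexadecimal.
0b10101000100010111 = 0x15117 in hexadecimal.
Add column by column in base 16, right to left:
  0+7 = 7
  A+1 = B
  C+1 = D
  C+5 = 1 carry 1
  0+1+1 = 2

0x21DB7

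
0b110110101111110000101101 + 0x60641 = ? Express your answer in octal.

0b110110101111110000101101 = 0o66576055 in octal.
0x60641 = 0o1403101 in octal.
Add column by column in base 8, right to left:
  5+1 = 6
  5+0 = 5
  0+1 = 1
  6+3 = 1 carry 1
  7+0+1 = 0 carry 1
  5+4+1 = 2 carry 1
  6+1+1 = 0 carry 1
  6+0+1 = 7

0o70201156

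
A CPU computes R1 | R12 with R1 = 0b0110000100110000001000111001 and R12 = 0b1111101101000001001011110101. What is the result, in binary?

0b1111101101110001001011111101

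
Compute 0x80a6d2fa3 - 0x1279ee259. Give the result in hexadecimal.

0x6e2ce4d4a

Subtract column by column in base 16:
  3-9 → a (borrow)
  a-5-1 → 4
  f-2 → d
  2-e → 4 (borrow)
  d-e-1 → e (borrow)
  6-9-1 → c (borrow)
  a-7-1 → 2
  0-2 → e (borrow)
  8-1-1 → 6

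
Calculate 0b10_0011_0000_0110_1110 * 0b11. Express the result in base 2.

0b1101001000101001010

Multiply each base-2 digit by 3, carrying:
  0×3 = 0 → write 0
  1×3 = 3 → write 1 carry 1
  1×3+1 = 4 → write 0 carry 2
  1×3+2 = 5 → write 1 carry 2
  0×3+2 = 2 → write 0 carry 1
  1×3+1 = 4 → write 0 carry 2
  1×3+2 = 5 → write 1 carry 2
  0×3+2 = 2 → write 0 carry 1
  0×3+1 = 1 → write 1
  0×3 = 0 → write 0
  0×3 = 0 → write 0
  0×3 = 0 → write 0
  1×3 = 3 → write 1 carry 1
  1×3+1 = 4 → write 0 carry 2
  0×3+2 = 2 → write 0 carry 1
  0×3+1 = 1 → write 1
  0×3 = 0 → write 0
  1×3 = 3 → write 1 carry 1
  remaining carry: 1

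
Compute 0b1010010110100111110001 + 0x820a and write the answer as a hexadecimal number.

0b1010010110100111110001 = 0x2969f1 in hexadecimal.
Add column by column in base 16, right to left:
  1+a = b
  f+0 = f
  9+2 = b
  6+8 = e
  9+0 = 9
  2+0 = 2

0x29ebfb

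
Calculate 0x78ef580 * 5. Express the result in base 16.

0x25cacb80

Multiply each base-16 digit by 5, carrying:
  0×5 = 0 → write 0
  8×5 = 40 → write 8 carry 2
  5×5+2 = 27 → write b carry 1
  f×5+1 = 76 → write c carry 4
  e×5+4 = 74 → write a carry 4
  8×5+4 = 44 → write c carry 2
  7×5+2 = 37 → write 5 carry 2
  remaining carry: 2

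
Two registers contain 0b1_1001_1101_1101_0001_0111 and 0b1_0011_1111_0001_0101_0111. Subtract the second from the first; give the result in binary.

Subtract column by column in base 2:
  1-1 → 0
  1-1 → 0
  1-1 → 0
  0-0 → 0
  1-1 → 0
  0-0 → 0
  0-1 → 1 (borrow)
  0-0-1 → 1 (borrow)
  1-1-1 → 1 (borrow)
  0-0-1 → 1 (borrow)
  1-0-1 → 0
  1-0 → 1
  1-1 → 0
  0-1 → 1 (borrow)
  1-1-1 → 1 (borrow)
  1-1-1 → 1 (borrow)
  1-1-1 → 1 (borrow)
  0-1-1 → 0 (borrow)
  0-0-1 → 1 (borrow)
  1-0-1 → 0
  1-1 → 0

0b1011110101111000000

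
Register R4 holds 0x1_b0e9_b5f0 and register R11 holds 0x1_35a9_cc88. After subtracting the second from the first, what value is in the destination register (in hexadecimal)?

Subtract column by column in base 16:
  0-8 → 8 (borrow)
  f-8-1 → 6
  5-c → 9 (borrow)
  b-c-1 → e (borrow)
  9-9-1 → f (borrow)
  e-a-1 → 3
  0-5 → b (borrow)
  b-3-1 → 7
  1-1 → 0

0x7b3fe968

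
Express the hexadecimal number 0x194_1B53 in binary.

Expand each hex digit to 4 bits: 1=0001 9=1001 4=0100 1=0001 B=1011 5=0101 3=0011.

0b1100101000001101101010011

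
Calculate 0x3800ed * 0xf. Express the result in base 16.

0x3480de3

Multiply each base-16 digit by 15, carrying:
  d×15 = 195 → write 3 carry 12
  e×15+12 = 222 → write e carry 13
  0×15+13 = 13 → write d
  0×15 = 0 → write 0
  8×15 = 120 → write 8 carry 7
  3×15+7 = 52 → write 4 carry 3
  remaining carry: 3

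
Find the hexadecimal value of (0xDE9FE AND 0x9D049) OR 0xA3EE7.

0xBFEEF

0xDE9FE AND 0x9D049 = 0x9C048.
Then OR with 0xA3EE7.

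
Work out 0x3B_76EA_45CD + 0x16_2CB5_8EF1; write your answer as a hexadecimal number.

0x51A39FD4BE

Add column by column in base 16, right to left:
  D+1 = E
  C+F = B carry 1
  5+E+1 = 4 carry 1
  4+8+1 = D
  A+5 = F
  E+B = 9 carry 1
  6+C+1 = 3 carry 1
  7+2+1 = A
  B+6 = 1 carry 1
  3+1+1 = 5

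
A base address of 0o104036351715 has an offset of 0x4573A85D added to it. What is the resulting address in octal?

0o114573276052

0x4573A85D = 0o10534724135 in octal.
Add column by column in base 8, right to left:
  5+5 = 2 carry 1
  1+3+1 = 5
  7+1 = 0 carry 1
  1+4+1 = 6
  5+2 = 7
  3+7 = 2 carry 1
  6+4+1 = 3 carry 1
  3+3+1 = 7
  0+5 = 5
  4+0 = 4
  0+1 = 1
  1+0 = 1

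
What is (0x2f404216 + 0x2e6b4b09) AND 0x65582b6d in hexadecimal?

0x4508090d

Add column by column in base 16, right to left:
  6+9 = f
  1+0 = 1
  2+b = d
  4+4 = 8
  0+b = b
  4+6 = a
  f+e = d carry 1
  2+2+1 = 5
Sum = 0x5dab8d1f; now AND with 0x65582b6d:
  5&6=4, d&5=5, a&5=0, b&8=8, 8&2=0, d&b=9, 1&6=0, f&d=d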